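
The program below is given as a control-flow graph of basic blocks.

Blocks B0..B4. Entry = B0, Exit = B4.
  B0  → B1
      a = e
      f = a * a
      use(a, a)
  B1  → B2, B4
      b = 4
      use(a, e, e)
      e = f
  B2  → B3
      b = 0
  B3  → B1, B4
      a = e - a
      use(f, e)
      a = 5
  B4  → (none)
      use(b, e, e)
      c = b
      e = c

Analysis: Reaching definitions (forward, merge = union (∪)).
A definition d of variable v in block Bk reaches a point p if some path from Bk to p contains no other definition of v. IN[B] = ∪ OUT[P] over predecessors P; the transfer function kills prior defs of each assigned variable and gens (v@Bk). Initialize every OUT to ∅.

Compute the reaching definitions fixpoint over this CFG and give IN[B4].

Answer: {a@B0, a@B3, b@B1, b@B2, e@B1, f@B0}

Working:
Per-block solution:
  B0:   IN={}   OUT={a@B0, f@B0}
  B1:   IN={a@B0, a@B3, b@B2, e@B1, f@B0}   OUT={a@B0, a@B3, b@B1, e@B1, f@B0}
  B2:   IN={a@B0, a@B3, b@B1, e@B1, f@B0}   OUT={a@B0, a@B3, b@B2, e@B1, f@B0}
  B3:   IN={a@B0, a@B3, b@B2, e@B1, f@B0}   OUT={a@B3, b@B2, e@B1, f@B0}
  B4:   IN={a@B0, a@B3, b@B1, b@B2, e@B1, f@B0}   OUT={a@B0, a@B3, b@B1, b@B2, c@B4, e@B4, f@B0}

Merge at B4: IN[B4] = OUT[B1] ⊔ OUT[B3] = {a@B0, a@B3, b@B1, b@B2, e@B1, f@B0}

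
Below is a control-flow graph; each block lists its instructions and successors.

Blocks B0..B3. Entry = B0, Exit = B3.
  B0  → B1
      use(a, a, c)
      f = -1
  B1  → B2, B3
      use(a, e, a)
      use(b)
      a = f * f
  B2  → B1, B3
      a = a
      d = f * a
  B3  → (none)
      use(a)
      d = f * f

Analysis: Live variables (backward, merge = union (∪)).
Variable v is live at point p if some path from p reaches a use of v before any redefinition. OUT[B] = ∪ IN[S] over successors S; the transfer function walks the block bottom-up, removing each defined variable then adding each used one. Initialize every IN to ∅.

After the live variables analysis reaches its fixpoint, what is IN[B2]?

Converged values:
  B0: | IN={a, b, c, e} | OUT={a, b, e, f}
  B1: | IN={a, b, e, f} | OUT={a, b, e, f}
  B2: | IN={a, b, e, f} | OUT={a, b, e, f}
  B3: | IN={a, f} | OUT={}

Merge at B2: OUT[B2] = IN[B1] ⊔ IN[B3] = {a, b, e, f}
Applying B2's transfer function to that OUT value gives IN[B2] (row B2 above).

Answer: {a, b, e, f}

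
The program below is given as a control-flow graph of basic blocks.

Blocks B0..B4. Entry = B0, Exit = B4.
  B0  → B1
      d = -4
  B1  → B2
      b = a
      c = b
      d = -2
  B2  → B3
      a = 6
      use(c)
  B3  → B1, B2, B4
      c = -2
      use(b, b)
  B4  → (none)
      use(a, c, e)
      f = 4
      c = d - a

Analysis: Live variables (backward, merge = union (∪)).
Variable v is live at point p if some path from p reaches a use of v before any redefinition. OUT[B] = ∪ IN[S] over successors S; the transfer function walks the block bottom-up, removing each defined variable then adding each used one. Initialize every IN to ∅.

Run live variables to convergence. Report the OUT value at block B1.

Answer: {b, c, d, e}

Derivation:
Per-block solution:
  B0:  IN={a, e}  OUT={a, e}
  B1:  IN={a, e}  OUT={b, c, d, e}
  B2:  IN={b, c, d, e}  OUT={a, b, d, e}
  B3:  IN={a, b, d, e}  OUT={a, b, c, d, e}
  B4:  IN={a, c, d, e}  OUT={}

Merge at B1: OUT[B1] = IN[B2] = {b, c, d, e}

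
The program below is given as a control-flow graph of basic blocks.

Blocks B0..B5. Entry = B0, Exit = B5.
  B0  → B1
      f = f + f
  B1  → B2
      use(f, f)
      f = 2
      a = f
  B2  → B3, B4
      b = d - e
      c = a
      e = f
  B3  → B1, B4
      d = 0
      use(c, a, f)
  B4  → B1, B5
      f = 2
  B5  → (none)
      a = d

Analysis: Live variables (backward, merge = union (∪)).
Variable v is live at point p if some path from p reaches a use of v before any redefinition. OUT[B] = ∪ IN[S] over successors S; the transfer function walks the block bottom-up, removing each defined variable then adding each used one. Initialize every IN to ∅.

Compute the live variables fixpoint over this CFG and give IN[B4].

Fixpoint table:
  B0:  IN={d, e, f}  OUT={d, e, f}
  B1:  IN={d, e, f}  OUT={a, d, e, f}
  B2:  IN={a, d, e, f}  OUT={a, c, d, e, f}
  B3:  IN={a, c, e, f}  OUT={d, e, f}
  B4:  IN={d, e}  OUT={d, e, f}
  B5:  IN={d}  OUT={}

Merge at B4: OUT[B4] = IN[B1] ⊔ IN[B5] = {d, e, f}
Applying B4's transfer function to that OUT value gives IN[B4] (row B4 above).

Answer: {d, e}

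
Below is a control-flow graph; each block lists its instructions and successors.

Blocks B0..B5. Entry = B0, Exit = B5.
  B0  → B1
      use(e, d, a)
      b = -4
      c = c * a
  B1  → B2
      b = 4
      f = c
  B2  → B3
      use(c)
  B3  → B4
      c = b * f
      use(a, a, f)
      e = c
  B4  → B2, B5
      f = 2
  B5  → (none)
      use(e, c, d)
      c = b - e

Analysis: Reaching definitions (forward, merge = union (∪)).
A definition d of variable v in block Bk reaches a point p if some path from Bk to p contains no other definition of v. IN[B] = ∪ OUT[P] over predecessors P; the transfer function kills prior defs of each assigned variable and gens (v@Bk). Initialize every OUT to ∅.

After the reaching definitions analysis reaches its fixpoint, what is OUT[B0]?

Converged values:
  B0:   IN={}   OUT={b@B0, c@B0}
  B1:   IN={b@B0, c@B0}   OUT={b@B1, c@B0, f@B1}
  B2:   IN={b@B1, c@B0, c@B3, e@B3, f@B1, f@B4}   OUT={b@B1, c@B0, c@B3, e@B3, f@B1, f@B4}
  B3:   IN={b@B1, c@B0, c@B3, e@B3, f@B1, f@B4}   OUT={b@B1, c@B3, e@B3, f@B1, f@B4}
  B4:   IN={b@B1, c@B3, e@B3, f@B1, f@B4}   OUT={b@B1, c@B3, e@B3, f@B4}
  B5:   IN={b@B1, c@B3, e@B3, f@B4}   OUT={b@B1, c@B5, e@B3, f@B4}

B0 is the boundary node: IN[B0] = {}
Applying B0's transfer function to that IN value gives OUT[B0] (row B0 above).

Answer: {b@B0, c@B0}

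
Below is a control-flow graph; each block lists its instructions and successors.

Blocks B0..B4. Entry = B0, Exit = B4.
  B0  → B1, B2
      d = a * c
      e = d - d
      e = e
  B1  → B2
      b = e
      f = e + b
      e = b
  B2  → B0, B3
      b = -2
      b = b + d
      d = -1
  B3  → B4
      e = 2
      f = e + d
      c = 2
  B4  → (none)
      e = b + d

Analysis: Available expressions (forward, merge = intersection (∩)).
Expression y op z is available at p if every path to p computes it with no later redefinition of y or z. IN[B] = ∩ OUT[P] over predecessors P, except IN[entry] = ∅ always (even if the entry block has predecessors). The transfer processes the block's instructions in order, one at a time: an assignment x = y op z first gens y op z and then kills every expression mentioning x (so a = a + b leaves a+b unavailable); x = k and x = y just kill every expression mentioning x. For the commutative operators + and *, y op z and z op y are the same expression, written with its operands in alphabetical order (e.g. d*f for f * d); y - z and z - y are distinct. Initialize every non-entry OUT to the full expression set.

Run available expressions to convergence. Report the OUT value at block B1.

Fixpoint table:
  B0:  IN={}  OUT={a*c, d-d}
  B1:  IN={a*c, d-d}  OUT={a*c, d-d}
  B2:  IN={a*c, d-d}  OUT={a*c}
  B3:  IN={a*c}  OUT={d+e}
  B4:  IN={d+e}  OUT={b+d}

Merge at B1: IN[B1] = OUT[B0] = {a*c, d-d}
Applying B1's transfer function to that IN value gives OUT[B1] (row B1 above).

Answer: {a*c, d-d}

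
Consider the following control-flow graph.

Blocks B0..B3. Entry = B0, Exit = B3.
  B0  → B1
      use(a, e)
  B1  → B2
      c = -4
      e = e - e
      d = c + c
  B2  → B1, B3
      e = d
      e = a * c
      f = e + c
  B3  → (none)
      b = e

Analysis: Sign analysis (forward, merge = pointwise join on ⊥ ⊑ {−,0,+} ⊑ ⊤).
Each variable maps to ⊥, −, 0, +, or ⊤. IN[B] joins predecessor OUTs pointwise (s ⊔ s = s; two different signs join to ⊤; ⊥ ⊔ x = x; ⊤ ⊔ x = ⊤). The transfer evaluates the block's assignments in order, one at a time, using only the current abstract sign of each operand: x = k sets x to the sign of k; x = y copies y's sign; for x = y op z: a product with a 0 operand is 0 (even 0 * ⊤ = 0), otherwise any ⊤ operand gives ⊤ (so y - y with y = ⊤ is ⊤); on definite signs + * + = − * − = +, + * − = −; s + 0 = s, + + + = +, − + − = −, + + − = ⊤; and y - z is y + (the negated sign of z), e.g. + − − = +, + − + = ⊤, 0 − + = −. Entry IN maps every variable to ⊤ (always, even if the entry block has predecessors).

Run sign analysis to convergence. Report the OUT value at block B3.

Answer: {a: ⊤, b: ⊤, c: -, d: -, e: ⊤, f: ⊤}

Derivation:
Converged values:
  B0:  IN=(all ⊤)  OUT=(all ⊤)
  B1:  IN=(all ⊤)  OUT={c:-, d:-; rest ⊤}
  B2:  IN={c:-, d:-; rest ⊤}  OUT={c:-, d:-; rest ⊤}
  B3:  IN={c:-, d:-; rest ⊤}  OUT={c:-, d:-; rest ⊤}

Merge at B3: IN[B3] = OUT[B2] = {a: ⊤, b: ⊤, c: -, d: -, e: ⊤, f: ⊤}
Applying B3's transfer function to that IN value gives OUT[B3] (row B3 above).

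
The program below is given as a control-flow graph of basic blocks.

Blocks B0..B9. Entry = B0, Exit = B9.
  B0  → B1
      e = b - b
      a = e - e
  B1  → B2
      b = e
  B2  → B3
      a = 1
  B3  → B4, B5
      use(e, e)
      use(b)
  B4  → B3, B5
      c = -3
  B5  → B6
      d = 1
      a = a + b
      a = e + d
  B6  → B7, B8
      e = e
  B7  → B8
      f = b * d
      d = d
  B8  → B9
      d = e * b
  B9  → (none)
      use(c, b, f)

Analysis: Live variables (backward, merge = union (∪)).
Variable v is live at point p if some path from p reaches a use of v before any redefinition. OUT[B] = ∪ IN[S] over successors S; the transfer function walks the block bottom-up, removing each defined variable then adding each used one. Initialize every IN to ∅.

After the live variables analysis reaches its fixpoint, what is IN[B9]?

Answer: {b, c, f}

Derivation:
Converged values:
  B0:   IN={b, c, f}   OUT={c, e, f}
  B1:   IN={c, e, f}   OUT={b, c, e, f}
  B2:   IN={b, c, e, f}   OUT={a, b, c, e, f}
  B3:   IN={a, b, c, e, f}   OUT={a, b, c, e, f}
  B4:   IN={a, b, e, f}   OUT={a, b, c, e, f}
  B5:   IN={a, b, c, e, f}   OUT={b, c, d, e, f}
  B6:   IN={b, c, d, e, f}   OUT={b, c, d, e, f}
  B7:   IN={b, c, d, e}   OUT={b, c, e, f}
  B8:   IN={b, c, e, f}   OUT={b, c, f}
  B9:   IN={b, c, f}   OUT={}

B9 is the boundary node: OUT[B9] = {}
Applying B9's transfer function to that OUT value gives IN[B9] (row B9 above).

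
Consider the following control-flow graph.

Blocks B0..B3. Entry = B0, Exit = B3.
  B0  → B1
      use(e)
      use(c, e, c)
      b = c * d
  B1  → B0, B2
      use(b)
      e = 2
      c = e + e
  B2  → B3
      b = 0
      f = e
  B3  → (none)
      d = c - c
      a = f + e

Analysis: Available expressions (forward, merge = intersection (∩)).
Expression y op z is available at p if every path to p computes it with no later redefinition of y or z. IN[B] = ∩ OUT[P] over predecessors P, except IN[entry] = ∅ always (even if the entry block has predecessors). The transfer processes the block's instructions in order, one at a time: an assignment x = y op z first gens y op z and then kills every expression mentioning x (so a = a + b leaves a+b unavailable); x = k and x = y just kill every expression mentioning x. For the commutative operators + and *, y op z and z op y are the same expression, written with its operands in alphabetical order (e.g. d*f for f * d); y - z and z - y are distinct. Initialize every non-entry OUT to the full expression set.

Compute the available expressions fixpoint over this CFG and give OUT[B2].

Answer: {e+e}

Working:
Fixpoint table:
  B0: | IN={} | OUT={c*d}
  B1: | IN={c*d} | OUT={e+e}
  B2: | IN={e+e} | OUT={e+e}
  B3: | IN={e+e} | OUT={c-c, e+e, e+f}

Merge at B2: IN[B2] = OUT[B1] = {e+e}
Applying B2's transfer function to that IN value gives OUT[B2] (row B2 above).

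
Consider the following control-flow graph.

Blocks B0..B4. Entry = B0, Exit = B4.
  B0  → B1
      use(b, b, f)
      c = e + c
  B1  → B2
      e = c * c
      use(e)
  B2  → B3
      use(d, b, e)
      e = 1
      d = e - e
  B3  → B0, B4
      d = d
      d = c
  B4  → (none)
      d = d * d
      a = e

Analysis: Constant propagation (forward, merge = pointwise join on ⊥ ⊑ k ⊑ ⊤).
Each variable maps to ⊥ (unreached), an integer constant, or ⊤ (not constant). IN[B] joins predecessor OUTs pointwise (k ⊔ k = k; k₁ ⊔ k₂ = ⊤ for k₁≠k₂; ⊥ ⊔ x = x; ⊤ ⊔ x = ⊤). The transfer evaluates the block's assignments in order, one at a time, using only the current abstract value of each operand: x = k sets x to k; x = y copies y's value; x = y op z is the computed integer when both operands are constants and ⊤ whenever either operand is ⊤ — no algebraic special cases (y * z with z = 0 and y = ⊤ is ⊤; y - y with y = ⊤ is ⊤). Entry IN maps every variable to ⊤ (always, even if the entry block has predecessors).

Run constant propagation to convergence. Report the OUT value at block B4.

Per-block solution:
  B0:   IN=(all ⊤)   OUT=(all ⊤)
  B1:   IN=(all ⊤)   OUT=(all ⊤)
  B2:   IN=(all ⊤)   OUT={d:0, e:1; rest ⊤}
  B3:   IN={d:0, e:1; rest ⊤}   OUT={e:1; rest ⊤}
  B4:   IN={e:1; rest ⊤}   OUT={a:1, e:1; rest ⊤}

Merge at B4: IN[B4] = OUT[B3] = {a: ⊤, b: ⊤, c: ⊤, d: ⊤, e: 1, f: ⊤}
Applying B4's transfer function to that IN value gives OUT[B4] (row B4 above).

Answer: {a: 1, b: ⊤, c: ⊤, d: ⊤, e: 1, f: ⊤}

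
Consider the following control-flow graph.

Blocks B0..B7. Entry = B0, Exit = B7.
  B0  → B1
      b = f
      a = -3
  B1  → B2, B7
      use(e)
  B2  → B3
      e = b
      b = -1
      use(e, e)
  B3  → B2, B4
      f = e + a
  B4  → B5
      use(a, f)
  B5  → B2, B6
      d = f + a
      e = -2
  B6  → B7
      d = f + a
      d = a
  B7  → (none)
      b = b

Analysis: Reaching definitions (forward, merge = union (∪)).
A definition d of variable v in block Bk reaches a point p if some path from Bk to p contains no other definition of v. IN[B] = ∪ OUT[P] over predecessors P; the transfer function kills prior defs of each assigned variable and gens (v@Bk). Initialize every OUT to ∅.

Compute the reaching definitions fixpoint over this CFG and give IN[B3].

Converged values:
  B0:   IN={}   OUT={a@B0, b@B0}
  B1:   IN={a@B0, b@B0}   OUT={a@B0, b@B0}
  B2:   IN={a@B0, b@B0, b@B2, d@B5, e@B2, e@B5, f@B3}   OUT={a@B0, b@B2, d@B5, e@B2, f@B3}
  B3:   IN={a@B0, b@B2, d@B5, e@B2, f@B3}   OUT={a@B0, b@B2, d@B5, e@B2, f@B3}
  B4:   IN={a@B0, b@B2, d@B5, e@B2, f@B3}   OUT={a@B0, b@B2, d@B5, e@B2, f@B3}
  B5:   IN={a@B0, b@B2, d@B5, e@B2, f@B3}   OUT={a@B0, b@B2, d@B5, e@B5, f@B3}
  B6:   IN={a@B0, b@B2, d@B5, e@B5, f@B3}   OUT={a@B0, b@B2, d@B6, e@B5, f@B3}
  B7:   IN={a@B0, b@B0, b@B2, d@B6, e@B5, f@B3}   OUT={a@B0, b@B7, d@B6, e@B5, f@B3}

Merge at B3: IN[B3] = OUT[B2] = {a@B0, b@B2, d@B5, e@B2, f@B3}

Answer: {a@B0, b@B2, d@B5, e@B2, f@B3}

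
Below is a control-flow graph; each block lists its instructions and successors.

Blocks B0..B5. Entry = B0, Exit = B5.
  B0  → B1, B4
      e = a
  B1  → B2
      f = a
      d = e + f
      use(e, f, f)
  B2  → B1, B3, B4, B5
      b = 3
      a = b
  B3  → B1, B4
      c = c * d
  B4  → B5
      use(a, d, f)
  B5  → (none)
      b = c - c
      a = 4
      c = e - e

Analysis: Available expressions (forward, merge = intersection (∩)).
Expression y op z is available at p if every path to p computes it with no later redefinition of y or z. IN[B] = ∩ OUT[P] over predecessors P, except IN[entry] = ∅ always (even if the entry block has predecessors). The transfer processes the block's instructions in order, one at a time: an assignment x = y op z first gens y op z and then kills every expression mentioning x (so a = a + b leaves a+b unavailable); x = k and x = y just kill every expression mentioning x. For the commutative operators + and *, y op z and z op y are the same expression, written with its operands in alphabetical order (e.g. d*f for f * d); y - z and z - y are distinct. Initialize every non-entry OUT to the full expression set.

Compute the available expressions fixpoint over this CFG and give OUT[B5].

Converged values:
  B0: | IN={} | OUT={}
  B1: | IN={} | OUT={e+f}
  B2: | IN={e+f} | OUT={e+f}
  B3: | IN={e+f} | OUT={e+f}
  B4: | IN={} | OUT={}
  B5: | IN={} | OUT={e-e}

Merge at B5: IN[B5] = OUT[B2] ∩ OUT[B4] = {}
Applying B5's transfer function to that IN value gives OUT[B5] (row B5 above).

Answer: {e-e}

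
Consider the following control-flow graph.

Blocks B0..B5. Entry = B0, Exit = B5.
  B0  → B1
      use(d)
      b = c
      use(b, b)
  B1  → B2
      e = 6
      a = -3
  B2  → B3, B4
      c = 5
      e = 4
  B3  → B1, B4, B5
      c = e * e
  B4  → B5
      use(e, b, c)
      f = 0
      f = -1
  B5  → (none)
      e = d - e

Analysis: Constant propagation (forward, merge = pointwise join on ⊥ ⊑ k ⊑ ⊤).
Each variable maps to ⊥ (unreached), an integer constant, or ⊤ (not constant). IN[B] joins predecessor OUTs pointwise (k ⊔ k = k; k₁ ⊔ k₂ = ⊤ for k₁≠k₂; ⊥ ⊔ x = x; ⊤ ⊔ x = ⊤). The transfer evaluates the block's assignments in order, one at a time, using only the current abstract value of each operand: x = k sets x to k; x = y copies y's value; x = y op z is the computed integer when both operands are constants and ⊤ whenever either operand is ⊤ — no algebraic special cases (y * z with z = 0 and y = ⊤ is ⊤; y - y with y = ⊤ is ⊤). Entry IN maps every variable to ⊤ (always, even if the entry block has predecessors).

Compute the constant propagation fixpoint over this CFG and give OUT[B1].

Answer: {a: -3, b: ⊤, c: ⊤, d: ⊤, e: 6, f: ⊤}

Working:
Converged values:
  B0: | IN=(all ⊤) | OUT=(all ⊤)
  B1: | IN=(all ⊤) | OUT={a:-3, e:6; rest ⊤}
  B2: | IN={a:-3, e:6; rest ⊤} | OUT={a:-3, c:5, e:4; rest ⊤}
  B3: | IN={a:-3, c:5, e:4; rest ⊤} | OUT={a:-3, c:16, e:4; rest ⊤}
  B4: | IN={a:-3, e:4; rest ⊤} | OUT={a:-3, e:4, f:-1; rest ⊤}
  B5: | IN={a:-3, e:4; rest ⊤} | OUT={a:-3; rest ⊤}

Merge at B1: IN[B1] = OUT[B0] ⊔ OUT[B3] = {a: ⊤, b: ⊤, c: ⊤, d: ⊤, e: ⊤, f: ⊤}
Applying B1's transfer function to that IN value gives OUT[B1] (row B1 above).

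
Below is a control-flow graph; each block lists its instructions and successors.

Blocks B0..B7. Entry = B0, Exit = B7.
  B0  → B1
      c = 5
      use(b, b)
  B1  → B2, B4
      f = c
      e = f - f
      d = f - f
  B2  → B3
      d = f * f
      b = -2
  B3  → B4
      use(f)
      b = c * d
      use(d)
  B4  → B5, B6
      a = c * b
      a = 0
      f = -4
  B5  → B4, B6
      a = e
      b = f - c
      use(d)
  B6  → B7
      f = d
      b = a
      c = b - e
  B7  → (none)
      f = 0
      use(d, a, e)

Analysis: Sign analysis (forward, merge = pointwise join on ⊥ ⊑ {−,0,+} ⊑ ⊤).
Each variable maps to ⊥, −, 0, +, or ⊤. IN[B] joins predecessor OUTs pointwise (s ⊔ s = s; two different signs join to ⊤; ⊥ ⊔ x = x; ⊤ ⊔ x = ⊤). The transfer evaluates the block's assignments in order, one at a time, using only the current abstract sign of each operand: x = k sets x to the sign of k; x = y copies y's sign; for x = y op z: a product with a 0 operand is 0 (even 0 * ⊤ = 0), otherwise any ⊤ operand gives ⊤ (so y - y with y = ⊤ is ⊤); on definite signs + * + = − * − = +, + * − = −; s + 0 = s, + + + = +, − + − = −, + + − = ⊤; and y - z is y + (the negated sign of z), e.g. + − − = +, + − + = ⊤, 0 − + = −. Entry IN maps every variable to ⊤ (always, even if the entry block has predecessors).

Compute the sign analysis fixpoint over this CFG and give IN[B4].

Fixpoint table:
  B0:   IN=(all ⊤)   OUT={c:+; rest ⊤}
  B1:   IN={c:+; rest ⊤}   OUT={c:+, f:+; rest ⊤}
  B2:   IN={c:+, f:+; rest ⊤}   OUT={b:-, c:+, d:+, f:+; rest ⊤}
  B3:   IN={b:-, c:+, d:+, f:+; rest ⊤}   OUT={b:+, c:+, d:+, f:+; rest ⊤}
  B4:   IN={c:+; rest ⊤}   OUT={a:0, c:+, f:-; rest ⊤}
  B5:   IN={a:0, c:+, f:-; rest ⊤}   OUT={b:-, c:+, f:-; rest ⊤}
  B6:   IN={c:+, f:-; rest ⊤}   OUT=(all ⊤)
  B7:   IN=(all ⊤)   OUT={f:0; rest ⊤}

Merge at B4: IN[B4] = OUT[B1] ⊔ OUT[B3] ⊔ OUT[B5] = {a: ⊤, b: ⊤, c: +, d: ⊤, e: ⊤, f: ⊤}

Answer: {a: ⊤, b: ⊤, c: +, d: ⊤, e: ⊤, f: ⊤}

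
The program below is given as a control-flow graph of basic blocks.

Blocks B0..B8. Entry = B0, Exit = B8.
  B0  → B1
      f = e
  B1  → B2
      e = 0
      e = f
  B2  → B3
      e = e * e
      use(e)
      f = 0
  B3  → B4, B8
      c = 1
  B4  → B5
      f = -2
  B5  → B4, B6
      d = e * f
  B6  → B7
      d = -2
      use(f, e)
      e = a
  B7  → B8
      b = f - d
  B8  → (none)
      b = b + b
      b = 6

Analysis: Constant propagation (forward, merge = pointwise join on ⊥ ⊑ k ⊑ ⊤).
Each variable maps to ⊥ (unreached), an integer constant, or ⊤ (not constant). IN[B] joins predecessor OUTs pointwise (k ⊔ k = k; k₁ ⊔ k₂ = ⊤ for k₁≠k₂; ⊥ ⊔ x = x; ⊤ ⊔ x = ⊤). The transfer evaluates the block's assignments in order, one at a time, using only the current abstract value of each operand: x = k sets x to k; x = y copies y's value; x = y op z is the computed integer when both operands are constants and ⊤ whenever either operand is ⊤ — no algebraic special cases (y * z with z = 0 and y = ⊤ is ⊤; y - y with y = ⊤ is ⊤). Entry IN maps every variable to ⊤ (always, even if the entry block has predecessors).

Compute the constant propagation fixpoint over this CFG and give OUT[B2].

Answer: {a: ⊤, b: ⊤, c: ⊤, d: ⊤, e: ⊤, f: 0}

Working:
Per-block solution:
  B0: | IN=(all ⊤) | OUT=(all ⊤)
  B1: | IN=(all ⊤) | OUT=(all ⊤)
  B2: | IN=(all ⊤) | OUT={f:0; rest ⊤}
  B3: | IN={f:0; rest ⊤} | OUT={c:1, f:0; rest ⊤}
  B4: | IN={c:1; rest ⊤} | OUT={c:1, f:-2; rest ⊤}
  B5: | IN={c:1, f:-2; rest ⊤} | OUT={c:1, f:-2; rest ⊤}
  B6: | IN={c:1, f:-2; rest ⊤} | OUT={c:1, d:-2, f:-2; rest ⊤}
  B7: | IN={c:1, d:-2, f:-2; rest ⊤} | OUT={b:0, c:1, d:-2, f:-2; rest ⊤}
  B8: | IN={c:1; rest ⊤} | OUT={b:6, c:1; rest ⊤}

Merge at B2: IN[B2] = OUT[B1] = {a: ⊤, b: ⊤, c: ⊤, d: ⊤, e: ⊤, f: ⊤}
Applying B2's transfer function to that IN value gives OUT[B2] (row B2 above).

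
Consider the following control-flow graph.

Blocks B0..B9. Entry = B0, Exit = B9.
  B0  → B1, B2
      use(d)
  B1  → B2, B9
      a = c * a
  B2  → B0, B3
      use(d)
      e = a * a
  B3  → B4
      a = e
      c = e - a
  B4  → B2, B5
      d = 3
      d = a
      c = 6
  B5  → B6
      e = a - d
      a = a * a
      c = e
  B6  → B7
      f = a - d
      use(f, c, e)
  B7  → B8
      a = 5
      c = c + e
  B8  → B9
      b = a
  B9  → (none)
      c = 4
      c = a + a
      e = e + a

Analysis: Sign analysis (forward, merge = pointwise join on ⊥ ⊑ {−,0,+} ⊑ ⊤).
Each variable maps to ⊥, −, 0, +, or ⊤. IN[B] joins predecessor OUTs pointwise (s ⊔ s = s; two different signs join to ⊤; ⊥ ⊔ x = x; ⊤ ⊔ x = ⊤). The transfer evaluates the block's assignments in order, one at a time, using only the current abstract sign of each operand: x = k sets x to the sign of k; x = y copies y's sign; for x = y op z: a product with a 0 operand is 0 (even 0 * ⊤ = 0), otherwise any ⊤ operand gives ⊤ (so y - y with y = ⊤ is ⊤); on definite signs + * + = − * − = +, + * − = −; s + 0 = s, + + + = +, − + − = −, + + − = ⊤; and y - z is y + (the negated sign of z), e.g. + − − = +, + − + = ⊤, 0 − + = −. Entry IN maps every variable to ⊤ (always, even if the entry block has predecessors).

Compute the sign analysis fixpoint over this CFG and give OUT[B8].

Answer: {a: +, b: +, c: ⊤, d: ⊤, e: ⊤, f: ⊤}

Derivation:
Fixpoint table:
  B0:  IN=(all ⊤)  OUT=(all ⊤)
  B1:  IN=(all ⊤)  OUT=(all ⊤)
  B2:  IN=(all ⊤)  OUT=(all ⊤)
  B3:  IN=(all ⊤)  OUT=(all ⊤)
  B4:  IN=(all ⊤)  OUT={c:+; rest ⊤}
  B5:  IN={c:+; rest ⊤}  OUT=(all ⊤)
  B6:  IN=(all ⊤)  OUT=(all ⊤)
  B7:  IN=(all ⊤)  OUT={a:+; rest ⊤}
  B8:  IN={a:+; rest ⊤}  OUT={a:+, b:+; rest ⊤}
  B9:  IN=(all ⊤)  OUT=(all ⊤)

Merge at B8: IN[B8] = OUT[B7] = {a: +, b: ⊤, c: ⊤, d: ⊤, e: ⊤, f: ⊤}
Applying B8's transfer function to that IN value gives OUT[B8] (row B8 above).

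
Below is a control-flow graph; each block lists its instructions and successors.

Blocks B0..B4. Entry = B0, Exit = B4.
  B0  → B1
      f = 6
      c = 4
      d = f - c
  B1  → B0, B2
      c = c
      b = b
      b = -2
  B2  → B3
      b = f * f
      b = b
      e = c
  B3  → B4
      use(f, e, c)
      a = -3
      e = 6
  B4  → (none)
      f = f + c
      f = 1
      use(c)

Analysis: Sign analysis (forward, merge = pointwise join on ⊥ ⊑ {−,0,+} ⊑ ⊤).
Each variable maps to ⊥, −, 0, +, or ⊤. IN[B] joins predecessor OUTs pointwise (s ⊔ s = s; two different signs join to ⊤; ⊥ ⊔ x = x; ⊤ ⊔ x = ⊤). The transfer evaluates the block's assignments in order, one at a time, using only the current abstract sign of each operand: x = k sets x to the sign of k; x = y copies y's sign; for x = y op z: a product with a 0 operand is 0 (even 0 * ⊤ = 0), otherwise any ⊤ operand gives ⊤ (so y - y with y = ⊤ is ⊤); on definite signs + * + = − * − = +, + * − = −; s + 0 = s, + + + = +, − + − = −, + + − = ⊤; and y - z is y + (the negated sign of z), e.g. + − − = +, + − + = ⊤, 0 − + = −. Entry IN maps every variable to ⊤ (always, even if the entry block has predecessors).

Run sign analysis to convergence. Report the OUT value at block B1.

Fixpoint table:
  B0:   IN=(all ⊤)   OUT={c:+, f:+; rest ⊤}
  B1:   IN={c:+, f:+; rest ⊤}   OUT={b:-, c:+, f:+; rest ⊤}
  B2:   IN={b:-, c:+, f:+; rest ⊤}   OUT={b:+, c:+, e:+, f:+; rest ⊤}
  B3:   IN={b:+, c:+, e:+, f:+; rest ⊤}   OUT={a:-, b:+, c:+, e:+, f:+; rest ⊤}
  B4:   IN={a:-, b:+, c:+, e:+, f:+; rest ⊤}   OUT={a:-, b:+, c:+, e:+, f:+; rest ⊤}

Merge at B1: IN[B1] = OUT[B0] = {a: ⊤, b: ⊤, c: +, d: ⊤, e: ⊤, f: +}
Applying B1's transfer function to that IN value gives OUT[B1] (row B1 above).

Answer: {a: ⊤, b: -, c: +, d: ⊤, e: ⊤, f: +}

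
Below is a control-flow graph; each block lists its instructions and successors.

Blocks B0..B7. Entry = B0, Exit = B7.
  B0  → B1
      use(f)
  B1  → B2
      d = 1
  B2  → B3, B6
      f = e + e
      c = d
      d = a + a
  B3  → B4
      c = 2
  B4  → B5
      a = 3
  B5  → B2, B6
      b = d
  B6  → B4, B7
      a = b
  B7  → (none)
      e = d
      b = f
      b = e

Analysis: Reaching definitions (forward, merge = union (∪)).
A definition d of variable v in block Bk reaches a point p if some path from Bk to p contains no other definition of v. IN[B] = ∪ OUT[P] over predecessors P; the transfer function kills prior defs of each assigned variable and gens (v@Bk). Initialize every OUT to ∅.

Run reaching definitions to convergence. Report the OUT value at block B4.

Answer: {a@B4, b@B5, c@B2, c@B3, d@B2, f@B2}

Derivation:
Per-block solution:
  B0:  IN={}  OUT={}
  B1:  IN={}  OUT={d@B1}
  B2:  IN={a@B4, b@B5, c@B2, c@B3, d@B1, d@B2, f@B2}  OUT={a@B4, b@B5, c@B2, d@B2, f@B2}
  B3:  IN={a@B4, b@B5, c@B2, d@B2, f@B2}  OUT={a@B4, b@B5, c@B3, d@B2, f@B2}
  B4:  IN={a@B4, a@B6, b@B5, c@B2, c@B3, d@B2, f@B2}  OUT={a@B4, b@B5, c@B2, c@B3, d@B2, f@B2}
  B5:  IN={a@B4, b@B5, c@B2, c@B3, d@B2, f@B2}  OUT={a@B4, b@B5, c@B2, c@B3, d@B2, f@B2}
  B6:  IN={a@B4, b@B5, c@B2, c@B3, d@B2, f@B2}  OUT={a@B6, b@B5, c@B2, c@B3, d@B2, f@B2}
  B7:  IN={a@B6, b@B5, c@B2, c@B3, d@B2, f@B2}  OUT={a@B6, b@B7, c@B2, c@B3, d@B2, e@B7, f@B2}

Merge at B4: IN[B4] = OUT[B3] ⊔ OUT[B6] = {a@B4, a@B6, b@B5, c@B2, c@B3, d@B2, f@B2}
Applying B4's transfer function to that IN value gives OUT[B4] (row B4 above).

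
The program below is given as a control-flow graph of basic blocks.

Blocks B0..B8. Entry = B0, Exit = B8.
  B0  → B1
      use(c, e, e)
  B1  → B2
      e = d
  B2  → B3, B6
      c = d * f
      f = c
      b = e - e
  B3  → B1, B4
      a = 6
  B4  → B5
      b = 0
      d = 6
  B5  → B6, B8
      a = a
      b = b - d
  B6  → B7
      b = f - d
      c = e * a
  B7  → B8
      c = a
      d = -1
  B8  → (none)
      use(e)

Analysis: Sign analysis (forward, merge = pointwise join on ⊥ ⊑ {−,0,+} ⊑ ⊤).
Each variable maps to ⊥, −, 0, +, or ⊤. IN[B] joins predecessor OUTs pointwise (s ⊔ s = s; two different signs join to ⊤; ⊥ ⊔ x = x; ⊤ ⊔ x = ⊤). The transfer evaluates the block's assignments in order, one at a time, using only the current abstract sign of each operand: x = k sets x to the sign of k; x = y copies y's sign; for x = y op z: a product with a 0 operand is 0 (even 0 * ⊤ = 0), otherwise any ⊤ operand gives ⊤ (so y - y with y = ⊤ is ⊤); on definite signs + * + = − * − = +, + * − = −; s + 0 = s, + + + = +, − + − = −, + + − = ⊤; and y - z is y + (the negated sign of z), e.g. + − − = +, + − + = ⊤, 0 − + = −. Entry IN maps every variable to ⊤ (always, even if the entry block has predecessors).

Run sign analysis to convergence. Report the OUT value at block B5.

Fixpoint table:
  B0:  IN=(all ⊤)  OUT=(all ⊤)
  B1:  IN=(all ⊤)  OUT=(all ⊤)
  B2:  IN=(all ⊤)  OUT=(all ⊤)
  B3:  IN=(all ⊤)  OUT={a:+; rest ⊤}
  B4:  IN={a:+; rest ⊤}  OUT={a:+, b:0, d:+; rest ⊤}
  B5:  IN={a:+, b:0, d:+; rest ⊤}  OUT={a:+, b:-, d:+; rest ⊤}
  B6:  IN=(all ⊤)  OUT=(all ⊤)
  B7:  IN=(all ⊤)  OUT={d:-; rest ⊤}
  B8:  IN=(all ⊤)  OUT=(all ⊤)

Merge at B5: IN[B5] = OUT[B4] = {a: +, b: 0, c: ⊤, d: +, e: ⊤, f: ⊤}
Applying B5's transfer function to that IN value gives OUT[B5] (row B5 above).

Answer: {a: +, b: -, c: ⊤, d: +, e: ⊤, f: ⊤}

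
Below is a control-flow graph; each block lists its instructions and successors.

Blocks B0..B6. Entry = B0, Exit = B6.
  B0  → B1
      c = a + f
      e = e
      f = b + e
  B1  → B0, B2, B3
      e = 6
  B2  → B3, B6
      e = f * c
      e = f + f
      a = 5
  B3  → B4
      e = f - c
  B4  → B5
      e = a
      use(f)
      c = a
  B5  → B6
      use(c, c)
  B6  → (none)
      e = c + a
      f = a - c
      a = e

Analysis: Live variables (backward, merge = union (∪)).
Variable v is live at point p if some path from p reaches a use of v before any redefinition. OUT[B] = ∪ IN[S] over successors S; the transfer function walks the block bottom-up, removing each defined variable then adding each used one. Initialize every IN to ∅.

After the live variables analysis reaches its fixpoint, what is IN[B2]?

Per-block solution:
  B0:   IN={a, b, e, f}   OUT={a, b, c, f}
  B1:   IN={a, b, c, f}   OUT={a, b, c, e, f}
  B2:   IN={c, f}   OUT={a, c, f}
  B3:   IN={a, c, f}   OUT={a, f}
  B4:   IN={a, f}   OUT={a, c}
  B5:   IN={a, c}   OUT={a, c}
  B6:   IN={a, c}   OUT={}

Merge at B2: OUT[B2] = IN[B3] ⊔ IN[B6] = {a, c, f}
Applying B2's transfer function to that OUT value gives IN[B2] (row B2 above).

Answer: {c, f}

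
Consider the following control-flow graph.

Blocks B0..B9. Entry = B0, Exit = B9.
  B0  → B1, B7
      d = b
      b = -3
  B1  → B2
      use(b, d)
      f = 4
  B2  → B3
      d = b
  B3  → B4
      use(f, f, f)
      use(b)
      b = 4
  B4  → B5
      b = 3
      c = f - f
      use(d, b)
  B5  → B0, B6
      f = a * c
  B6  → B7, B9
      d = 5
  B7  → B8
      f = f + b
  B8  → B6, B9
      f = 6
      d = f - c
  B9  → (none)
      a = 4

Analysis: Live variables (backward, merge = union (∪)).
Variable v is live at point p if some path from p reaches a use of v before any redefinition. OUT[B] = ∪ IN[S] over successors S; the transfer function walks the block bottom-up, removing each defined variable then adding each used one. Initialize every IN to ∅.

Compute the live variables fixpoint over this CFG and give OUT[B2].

Converged values:
  B0: | IN={a, b, c, f} | OUT={a, b, c, d, f}
  B1: | IN={a, b, d} | OUT={a, b, f}
  B2: | IN={a, b, f} | OUT={a, b, d, f}
  B3: | IN={a, b, d, f} | OUT={a, d, f}
  B4: | IN={a, d, f} | OUT={a, b, c}
  B5: | IN={a, b, c} | OUT={a, b, c, f}
  B6: | IN={b, c, f} | OUT={b, c, f}
  B7: | IN={b, c, f} | OUT={b, c}
  B8: | IN={b, c} | OUT={b, c, f}
  B9: | IN={} | OUT={}

Merge at B2: OUT[B2] = IN[B3] = {a, b, d, f}

Answer: {a, b, d, f}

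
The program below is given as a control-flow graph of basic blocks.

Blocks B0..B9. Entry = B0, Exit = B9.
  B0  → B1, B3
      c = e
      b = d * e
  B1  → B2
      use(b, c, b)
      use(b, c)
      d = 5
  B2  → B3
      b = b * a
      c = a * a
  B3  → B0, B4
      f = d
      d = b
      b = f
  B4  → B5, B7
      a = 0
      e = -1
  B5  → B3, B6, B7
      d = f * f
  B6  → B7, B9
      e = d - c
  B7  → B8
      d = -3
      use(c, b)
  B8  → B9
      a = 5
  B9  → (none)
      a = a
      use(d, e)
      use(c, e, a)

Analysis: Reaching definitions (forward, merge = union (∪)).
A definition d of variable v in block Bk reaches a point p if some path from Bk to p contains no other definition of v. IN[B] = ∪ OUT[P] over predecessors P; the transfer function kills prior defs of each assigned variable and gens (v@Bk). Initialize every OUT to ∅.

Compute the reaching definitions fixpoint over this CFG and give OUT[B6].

Answer: {a@B4, b@B3, c@B0, c@B2, d@B5, e@B6, f@B3}

Trace:
Per-block solution:
  B0:   IN={a@B4, b@B3, c@B0, c@B2, d@B3, e@B4, f@B3}   OUT={a@B4, b@B0, c@B0, d@B3, e@B4, f@B3}
  B1:   IN={a@B4, b@B0, c@B0, d@B3, e@B4, f@B3}   OUT={a@B4, b@B0, c@B0, d@B1, e@B4, f@B3}
  B2:   IN={a@B4, b@B0, c@B0, d@B1, e@B4, f@B3}   OUT={a@B4, b@B2, c@B2, d@B1, e@B4, f@B3}
  B3:   IN={a@B4, b@B0, b@B2, b@B3, c@B0, c@B2, d@B1, d@B3, d@B5, e@B4, f@B3}   OUT={a@B4, b@B3, c@B0, c@B2, d@B3, e@B4, f@B3}
  B4:   IN={a@B4, b@B3, c@B0, c@B2, d@B3, e@B4, f@B3}   OUT={a@B4, b@B3, c@B0, c@B2, d@B3, e@B4, f@B3}
  B5:   IN={a@B4, b@B3, c@B0, c@B2, d@B3, e@B4, f@B3}   OUT={a@B4, b@B3, c@B0, c@B2, d@B5, e@B4, f@B3}
  B6:   IN={a@B4, b@B3, c@B0, c@B2, d@B5, e@B4, f@B3}   OUT={a@B4, b@B3, c@B0, c@B2, d@B5, e@B6, f@B3}
  B7:   IN={a@B4, b@B3, c@B0, c@B2, d@B3, d@B5, e@B4, e@B6, f@B3}   OUT={a@B4, b@B3, c@B0, c@B2, d@B7, e@B4, e@B6, f@B3}
  B8:   IN={a@B4, b@B3, c@B0, c@B2, d@B7, e@B4, e@B6, f@B3}   OUT={a@B8, b@B3, c@B0, c@B2, d@B7, e@B4, e@B6, f@B3}
  B9:   IN={a@B4, a@B8, b@B3, c@B0, c@B2, d@B5, d@B7, e@B4, e@B6, f@B3}   OUT={a@B9, b@B3, c@B0, c@B2, d@B5, d@B7, e@B4, e@B6, f@B3}

Merge at B6: IN[B6] = OUT[B5] = {a@B4, b@B3, c@B0, c@B2, d@B5, e@B4, f@B3}
Applying B6's transfer function to that IN value gives OUT[B6] (row B6 above).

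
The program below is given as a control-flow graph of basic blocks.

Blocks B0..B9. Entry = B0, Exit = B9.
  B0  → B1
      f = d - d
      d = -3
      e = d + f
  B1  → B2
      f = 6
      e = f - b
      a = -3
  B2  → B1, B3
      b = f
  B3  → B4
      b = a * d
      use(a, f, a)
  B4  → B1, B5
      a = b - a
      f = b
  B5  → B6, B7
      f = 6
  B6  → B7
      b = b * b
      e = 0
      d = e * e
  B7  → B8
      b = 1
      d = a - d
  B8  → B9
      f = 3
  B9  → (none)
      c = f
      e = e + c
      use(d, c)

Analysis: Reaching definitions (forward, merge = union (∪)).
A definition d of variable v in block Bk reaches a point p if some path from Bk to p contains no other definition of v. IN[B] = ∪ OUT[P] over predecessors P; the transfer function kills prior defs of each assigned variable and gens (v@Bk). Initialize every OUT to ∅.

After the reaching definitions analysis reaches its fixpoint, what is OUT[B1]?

Converged values:
  B0:   IN={}   OUT={d@B0, e@B0, f@B0}
  B1:   IN={a@B1, a@B4, b@B2, b@B3, d@B0, e@B0, e@B1, f@B0, f@B1, f@B4}   OUT={a@B1, b@B2, b@B3, d@B0, e@B1, f@B1}
  B2:   IN={a@B1, b@B2, b@B3, d@B0, e@B1, f@B1}   OUT={a@B1, b@B2, d@B0, e@B1, f@B1}
  B3:   IN={a@B1, b@B2, d@B0, e@B1, f@B1}   OUT={a@B1, b@B3, d@B0, e@B1, f@B1}
  B4:   IN={a@B1, b@B3, d@B0, e@B1, f@B1}   OUT={a@B4, b@B3, d@B0, e@B1, f@B4}
  B5:   IN={a@B4, b@B3, d@B0, e@B1, f@B4}   OUT={a@B4, b@B3, d@B0, e@B1, f@B5}
  B6:   IN={a@B4, b@B3, d@B0, e@B1, f@B5}   OUT={a@B4, b@B6, d@B6, e@B6, f@B5}
  B7:   IN={a@B4, b@B3, b@B6, d@B0, d@B6, e@B1, e@B6, f@B5}   OUT={a@B4, b@B7, d@B7, e@B1, e@B6, f@B5}
  B8:   IN={a@B4, b@B7, d@B7, e@B1, e@B6, f@B5}   OUT={a@B4, b@B7, d@B7, e@B1, e@B6, f@B8}
  B9:   IN={a@B4, b@B7, d@B7, e@B1, e@B6, f@B8}   OUT={a@B4, b@B7, c@B9, d@B7, e@B9, f@B8}

Merge at B1: IN[B1] = OUT[B0] ⊔ OUT[B2] ⊔ OUT[B4] = {a@B1, a@B4, b@B2, b@B3, d@B0, e@B0, e@B1, f@B0, f@B1, f@B4}
Applying B1's transfer function to that IN value gives OUT[B1] (row B1 above).

Answer: {a@B1, b@B2, b@B3, d@B0, e@B1, f@B1}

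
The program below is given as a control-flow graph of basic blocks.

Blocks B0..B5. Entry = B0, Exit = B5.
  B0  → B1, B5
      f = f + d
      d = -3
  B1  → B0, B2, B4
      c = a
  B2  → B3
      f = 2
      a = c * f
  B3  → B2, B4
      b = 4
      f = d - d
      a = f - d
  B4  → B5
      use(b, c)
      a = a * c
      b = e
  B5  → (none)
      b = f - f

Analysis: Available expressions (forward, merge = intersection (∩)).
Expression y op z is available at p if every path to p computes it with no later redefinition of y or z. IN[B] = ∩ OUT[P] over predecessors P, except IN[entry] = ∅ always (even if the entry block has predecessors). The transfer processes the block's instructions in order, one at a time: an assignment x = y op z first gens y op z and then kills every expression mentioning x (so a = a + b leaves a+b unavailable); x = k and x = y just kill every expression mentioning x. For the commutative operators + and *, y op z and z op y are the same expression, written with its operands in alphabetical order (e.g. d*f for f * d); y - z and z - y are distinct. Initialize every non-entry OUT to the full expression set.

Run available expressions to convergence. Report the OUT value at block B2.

Answer: {c*f}

Derivation:
Per-block solution:
  B0:   IN={}   OUT={}
  B1:   IN={}   OUT={}
  B2:   IN={}   OUT={c*f}
  B3:   IN={c*f}   OUT={d-d, f-d}
  B4:   IN={}   OUT={}
  B5:   IN={}   OUT={f-f}

Merge at B2: IN[B2] = OUT[B1] ∩ OUT[B3] = {}
Applying B2's transfer function to that IN value gives OUT[B2] (row B2 above).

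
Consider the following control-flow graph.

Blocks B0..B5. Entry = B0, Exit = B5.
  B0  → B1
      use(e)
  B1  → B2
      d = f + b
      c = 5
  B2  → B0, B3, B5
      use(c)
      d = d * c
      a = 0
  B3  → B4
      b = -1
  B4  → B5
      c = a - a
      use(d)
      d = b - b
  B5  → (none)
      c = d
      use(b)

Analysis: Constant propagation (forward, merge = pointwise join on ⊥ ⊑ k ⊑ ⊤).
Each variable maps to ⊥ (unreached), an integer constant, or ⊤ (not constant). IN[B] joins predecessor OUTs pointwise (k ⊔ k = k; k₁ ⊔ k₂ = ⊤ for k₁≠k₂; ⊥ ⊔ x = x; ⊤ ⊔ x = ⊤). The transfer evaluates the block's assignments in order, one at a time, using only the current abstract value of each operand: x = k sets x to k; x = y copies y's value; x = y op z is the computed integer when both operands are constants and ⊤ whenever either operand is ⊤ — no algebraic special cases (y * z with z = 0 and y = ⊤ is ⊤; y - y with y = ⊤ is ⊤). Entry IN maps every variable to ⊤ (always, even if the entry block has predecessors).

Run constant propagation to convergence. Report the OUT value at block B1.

Answer: {a: ⊤, b: ⊤, c: 5, d: ⊤, e: ⊤, f: ⊤}

Working:
Converged values:
  B0:   IN=(all ⊤)   OUT=(all ⊤)
  B1:   IN=(all ⊤)   OUT={c:5; rest ⊤}
  B2:   IN={c:5; rest ⊤}   OUT={a:0, c:5; rest ⊤}
  B3:   IN={a:0, c:5; rest ⊤}   OUT={a:0, b:-1, c:5; rest ⊤}
  B4:   IN={a:0, b:-1, c:5; rest ⊤}   OUT={a:0, b:-1, c:0, d:0; rest ⊤}
  B5:   IN={a:0; rest ⊤}   OUT={a:0; rest ⊤}

Merge at B1: IN[B1] = OUT[B0] = {a: ⊤, b: ⊤, c: ⊤, d: ⊤, e: ⊤, f: ⊤}
Applying B1's transfer function to that IN value gives OUT[B1] (row B1 above).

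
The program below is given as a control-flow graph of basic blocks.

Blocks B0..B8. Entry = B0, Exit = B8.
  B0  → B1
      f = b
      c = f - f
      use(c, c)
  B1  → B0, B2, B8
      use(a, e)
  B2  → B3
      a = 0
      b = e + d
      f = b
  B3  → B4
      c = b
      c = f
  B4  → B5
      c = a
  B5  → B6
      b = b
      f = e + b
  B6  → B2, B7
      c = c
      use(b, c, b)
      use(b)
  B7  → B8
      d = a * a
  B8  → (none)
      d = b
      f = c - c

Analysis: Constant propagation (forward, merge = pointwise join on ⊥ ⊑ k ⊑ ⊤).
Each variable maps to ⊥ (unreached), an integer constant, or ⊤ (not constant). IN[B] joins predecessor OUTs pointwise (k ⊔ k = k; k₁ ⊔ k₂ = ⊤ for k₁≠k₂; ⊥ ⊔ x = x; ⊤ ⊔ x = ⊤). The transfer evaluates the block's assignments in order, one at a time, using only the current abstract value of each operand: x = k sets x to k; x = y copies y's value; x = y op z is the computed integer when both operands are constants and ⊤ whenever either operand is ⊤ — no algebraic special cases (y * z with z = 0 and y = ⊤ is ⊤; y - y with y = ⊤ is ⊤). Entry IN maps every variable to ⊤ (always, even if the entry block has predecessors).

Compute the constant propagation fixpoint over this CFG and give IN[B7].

Answer: {a: 0, b: ⊤, c: 0, d: ⊤, e: ⊤, f: ⊤}

Trace:
Converged values:
  B0:  IN=(all ⊤)  OUT=(all ⊤)
  B1:  IN=(all ⊤)  OUT=(all ⊤)
  B2:  IN=(all ⊤)  OUT={a:0; rest ⊤}
  B3:  IN={a:0; rest ⊤}  OUT={a:0; rest ⊤}
  B4:  IN={a:0; rest ⊤}  OUT={a:0, c:0; rest ⊤}
  B5:  IN={a:0, c:0; rest ⊤}  OUT={a:0, c:0; rest ⊤}
  B6:  IN={a:0, c:0; rest ⊤}  OUT={a:0, c:0; rest ⊤}
  B7:  IN={a:0, c:0; rest ⊤}  OUT={a:0, c:0, d:0; rest ⊤}
  B8:  IN=(all ⊤)  OUT=(all ⊤)

Merge at B7: IN[B7] = OUT[B6] = {a: 0, b: ⊤, c: 0, d: ⊤, e: ⊤, f: ⊤}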